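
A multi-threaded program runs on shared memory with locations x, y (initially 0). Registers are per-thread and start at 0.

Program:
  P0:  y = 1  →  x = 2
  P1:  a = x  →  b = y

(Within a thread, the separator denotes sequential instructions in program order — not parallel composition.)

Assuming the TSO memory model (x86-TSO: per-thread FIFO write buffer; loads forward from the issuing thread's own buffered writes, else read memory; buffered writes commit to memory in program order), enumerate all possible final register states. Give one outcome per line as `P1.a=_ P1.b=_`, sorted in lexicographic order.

outcome vector order: (P1.a,P1.b)
|TSO outcomes| = 3

P1.a=0 P1.b=0
P1.a=0 P1.b=1
P1.a=2 P1.b=1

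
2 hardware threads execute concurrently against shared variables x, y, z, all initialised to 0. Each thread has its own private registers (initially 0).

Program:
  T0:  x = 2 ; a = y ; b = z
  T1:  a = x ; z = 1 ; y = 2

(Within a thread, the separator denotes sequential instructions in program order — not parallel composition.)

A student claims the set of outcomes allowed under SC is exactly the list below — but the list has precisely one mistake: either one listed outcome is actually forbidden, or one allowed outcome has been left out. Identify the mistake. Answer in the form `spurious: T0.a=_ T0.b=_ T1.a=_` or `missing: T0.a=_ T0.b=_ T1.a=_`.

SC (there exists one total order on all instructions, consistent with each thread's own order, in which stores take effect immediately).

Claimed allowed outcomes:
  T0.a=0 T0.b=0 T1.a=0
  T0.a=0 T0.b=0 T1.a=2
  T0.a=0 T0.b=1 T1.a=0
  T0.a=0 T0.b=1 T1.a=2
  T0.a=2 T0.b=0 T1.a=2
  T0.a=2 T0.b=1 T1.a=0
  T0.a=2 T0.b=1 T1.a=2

spurious: T0.a=2 T0.b=0 T1.a=2

outcome vector order: (T0.a,T0.b,T1.a)
[SC] allowed = {<0 0 0> <0 0 2> <0 1 0> <0 1 2> <2 1 0> <2 1 2>}
claimed∖SC = {<2 0 2>}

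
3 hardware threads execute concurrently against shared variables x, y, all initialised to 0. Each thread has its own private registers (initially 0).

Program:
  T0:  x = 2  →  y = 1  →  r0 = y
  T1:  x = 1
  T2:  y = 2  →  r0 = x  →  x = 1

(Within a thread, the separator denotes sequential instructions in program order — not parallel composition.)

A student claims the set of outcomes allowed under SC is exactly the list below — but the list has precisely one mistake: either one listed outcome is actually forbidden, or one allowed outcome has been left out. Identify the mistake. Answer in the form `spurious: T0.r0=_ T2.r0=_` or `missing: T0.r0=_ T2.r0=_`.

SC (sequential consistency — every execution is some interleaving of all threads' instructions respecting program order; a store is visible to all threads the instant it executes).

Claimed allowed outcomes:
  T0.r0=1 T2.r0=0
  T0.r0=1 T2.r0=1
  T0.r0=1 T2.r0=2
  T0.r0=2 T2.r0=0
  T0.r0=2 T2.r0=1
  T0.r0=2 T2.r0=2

spurious: T0.r0=2 T2.r0=0

outcome vector order: (T0.r0,T2.r0)
SC: 5 outcomes — {10, 11, 12, 21, 22}
claimed∖SC = {20}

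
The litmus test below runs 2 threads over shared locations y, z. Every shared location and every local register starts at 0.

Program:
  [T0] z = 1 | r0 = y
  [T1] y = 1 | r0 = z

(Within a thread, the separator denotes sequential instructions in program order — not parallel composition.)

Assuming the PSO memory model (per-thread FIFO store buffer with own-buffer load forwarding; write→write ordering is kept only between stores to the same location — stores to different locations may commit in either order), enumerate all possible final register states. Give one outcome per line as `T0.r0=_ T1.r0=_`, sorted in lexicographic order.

T0.r0=0 T1.r0=0
T0.r0=0 T1.r0=1
T0.r0=1 T1.r0=0
T0.r0=1 T1.r0=1

outcome vector order: (T0.r0,T1.r0)
|PSO outcomes| = 4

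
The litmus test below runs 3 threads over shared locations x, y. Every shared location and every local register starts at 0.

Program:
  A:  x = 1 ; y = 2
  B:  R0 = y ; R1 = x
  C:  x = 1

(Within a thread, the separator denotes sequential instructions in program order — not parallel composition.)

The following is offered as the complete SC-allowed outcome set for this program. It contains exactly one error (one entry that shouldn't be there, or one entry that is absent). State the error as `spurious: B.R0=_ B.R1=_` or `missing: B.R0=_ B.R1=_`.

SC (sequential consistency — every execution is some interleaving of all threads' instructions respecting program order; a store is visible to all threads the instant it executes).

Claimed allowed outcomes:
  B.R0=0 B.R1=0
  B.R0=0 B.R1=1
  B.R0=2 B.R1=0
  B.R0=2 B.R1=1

outcome vector order: (B.R0,B.R1)
SC: 3 outcomes — {<0 0> <0 1> <2 1>}
claimed∖SC = {<2 0>}

spurious: B.R0=2 B.R1=0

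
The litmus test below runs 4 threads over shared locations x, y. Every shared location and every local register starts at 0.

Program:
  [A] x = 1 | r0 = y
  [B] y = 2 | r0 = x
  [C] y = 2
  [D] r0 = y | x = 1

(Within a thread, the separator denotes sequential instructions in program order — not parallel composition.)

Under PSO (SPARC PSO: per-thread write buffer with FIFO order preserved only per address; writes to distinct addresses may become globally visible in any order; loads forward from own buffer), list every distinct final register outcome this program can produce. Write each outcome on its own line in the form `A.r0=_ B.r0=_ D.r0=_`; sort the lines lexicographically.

outcome vector order: (A.r0,B.r0,D.r0)
|PSO outcomes| = 8

A.r0=0 B.r0=0 D.r0=0
A.r0=0 B.r0=0 D.r0=2
A.r0=0 B.r0=1 D.r0=0
A.r0=0 B.r0=1 D.r0=2
A.r0=2 B.r0=0 D.r0=0
A.r0=2 B.r0=0 D.r0=2
A.r0=2 B.r0=1 D.r0=0
A.r0=2 B.r0=1 D.r0=2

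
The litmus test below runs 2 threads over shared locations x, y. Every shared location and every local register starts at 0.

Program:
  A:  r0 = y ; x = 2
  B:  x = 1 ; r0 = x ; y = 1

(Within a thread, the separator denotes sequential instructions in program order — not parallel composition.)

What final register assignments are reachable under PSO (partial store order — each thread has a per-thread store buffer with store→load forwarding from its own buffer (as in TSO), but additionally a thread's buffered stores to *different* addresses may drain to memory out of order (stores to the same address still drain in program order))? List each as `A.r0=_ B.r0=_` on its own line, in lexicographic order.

outcome vector order: (A.r0,B.r0)
|PSO outcomes| = 3

A.r0=0 B.r0=1
A.r0=0 B.r0=2
A.r0=1 B.r0=1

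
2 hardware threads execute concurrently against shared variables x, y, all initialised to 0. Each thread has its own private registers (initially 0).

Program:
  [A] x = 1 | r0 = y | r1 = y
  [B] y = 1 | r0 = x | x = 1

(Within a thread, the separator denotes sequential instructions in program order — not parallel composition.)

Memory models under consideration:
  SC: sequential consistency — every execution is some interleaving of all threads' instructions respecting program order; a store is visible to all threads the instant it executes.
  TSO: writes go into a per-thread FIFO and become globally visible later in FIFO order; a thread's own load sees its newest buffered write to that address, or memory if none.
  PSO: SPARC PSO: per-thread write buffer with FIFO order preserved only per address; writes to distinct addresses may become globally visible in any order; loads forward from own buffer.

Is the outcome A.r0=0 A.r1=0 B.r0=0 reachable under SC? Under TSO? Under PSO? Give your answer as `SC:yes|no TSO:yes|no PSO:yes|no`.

SC:no TSO:yes PSO:yes

outcome vector order: (A.r0,A.r1,B.r0)
SC: 4 outcomes — {0/0/1, 0/1/1, 1/1/0, 1/1/1}
TSO: 6 outcomes — {0/0/0, 0/0/1, 0/1/0, 0/1/1, 1/1/0, 1/1/1}
PSO: 6 outcomes — {0/0/0, 0/0/1, 0/1/0, 0/1/1, 1/1/0, 1/1/1}
target 0/0/0 ∈ {TSO,PSO}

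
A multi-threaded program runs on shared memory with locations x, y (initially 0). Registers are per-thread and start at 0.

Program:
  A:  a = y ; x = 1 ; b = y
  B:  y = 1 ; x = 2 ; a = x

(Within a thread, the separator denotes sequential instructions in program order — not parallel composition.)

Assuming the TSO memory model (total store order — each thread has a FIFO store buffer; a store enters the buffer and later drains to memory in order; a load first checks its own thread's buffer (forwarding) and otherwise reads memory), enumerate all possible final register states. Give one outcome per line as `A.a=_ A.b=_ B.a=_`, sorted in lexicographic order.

A.a=0 A.b=0 B.a=1
A.a=0 A.b=0 B.a=2
A.a=0 A.b=1 B.a=1
A.a=0 A.b=1 B.a=2
A.a=1 A.b=1 B.a=1
A.a=1 A.b=1 B.a=2

outcome vector order: (A.a,A.b,B.a)
|TSO outcomes| = 6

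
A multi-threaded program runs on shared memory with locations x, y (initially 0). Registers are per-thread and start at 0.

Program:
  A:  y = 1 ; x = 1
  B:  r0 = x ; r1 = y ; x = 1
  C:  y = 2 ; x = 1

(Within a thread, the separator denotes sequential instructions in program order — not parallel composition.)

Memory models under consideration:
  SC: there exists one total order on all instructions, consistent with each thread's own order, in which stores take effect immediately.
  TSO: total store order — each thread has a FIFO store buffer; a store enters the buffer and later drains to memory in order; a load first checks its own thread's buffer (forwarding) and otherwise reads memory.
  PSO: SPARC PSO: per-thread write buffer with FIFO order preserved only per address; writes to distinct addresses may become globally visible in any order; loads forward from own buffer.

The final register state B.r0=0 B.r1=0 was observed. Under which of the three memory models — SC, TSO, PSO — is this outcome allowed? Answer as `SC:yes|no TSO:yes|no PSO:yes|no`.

outcome vector order: (B.r0,B.r1)
under SC → 00 01 02 11 12
under TSO → 00 01 02 11 12
under PSO → 00 01 02 10 11 12
target 00 ∈ {SC,TSO,PSO}

SC:yes TSO:yes PSO:yes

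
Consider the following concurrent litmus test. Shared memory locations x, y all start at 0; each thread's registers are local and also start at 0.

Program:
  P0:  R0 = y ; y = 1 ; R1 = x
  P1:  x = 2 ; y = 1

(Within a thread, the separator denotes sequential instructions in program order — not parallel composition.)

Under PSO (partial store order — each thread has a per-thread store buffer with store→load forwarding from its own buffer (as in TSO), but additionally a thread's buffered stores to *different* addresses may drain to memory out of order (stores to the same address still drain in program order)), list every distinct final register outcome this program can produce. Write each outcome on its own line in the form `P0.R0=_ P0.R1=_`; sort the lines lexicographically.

P0.R0=0 P0.R1=0
P0.R0=0 P0.R1=2
P0.R0=1 P0.R1=0
P0.R0=1 P0.R1=2

outcome vector order: (P0.R0,P0.R1)
|PSO outcomes| = 4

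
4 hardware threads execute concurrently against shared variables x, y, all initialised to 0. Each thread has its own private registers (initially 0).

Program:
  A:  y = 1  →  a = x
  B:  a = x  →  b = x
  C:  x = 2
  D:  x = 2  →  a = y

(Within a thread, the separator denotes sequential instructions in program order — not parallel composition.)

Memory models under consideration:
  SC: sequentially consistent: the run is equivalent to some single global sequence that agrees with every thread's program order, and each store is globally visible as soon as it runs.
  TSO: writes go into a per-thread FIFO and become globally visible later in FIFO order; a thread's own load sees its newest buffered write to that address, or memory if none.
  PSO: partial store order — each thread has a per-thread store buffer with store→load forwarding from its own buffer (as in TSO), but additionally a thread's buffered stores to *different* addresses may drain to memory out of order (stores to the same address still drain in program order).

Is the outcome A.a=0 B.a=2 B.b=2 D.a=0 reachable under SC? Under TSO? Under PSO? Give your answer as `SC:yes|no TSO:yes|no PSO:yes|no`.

outcome vector order: (A.a,B.a,B.b,D.a)
SC: 9 outcomes — {0/0/0/1 0/0/2/1 0/2/2/1 2/0/0/0 2/0/0/1 2/0/2/0 2/0/2/1 2/2/2/0 2/2/2/1}
TSO: 12 outcomes — {0/0/0/0 0/0/0/1 0/0/2/0 0/0/2/1 0/2/2/0 0/2/2/1 2/0/0/0 2/0/0/1 2/0/2/0 2/0/2/1 2/2/2/0 2/2/2/1}
PSO: 12 outcomes — {0/0/0/0 0/0/0/1 0/0/2/0 0/0/2/1 0/2/2/0 0/2/2/1 2/0/0/0 2/0/0/1 2/0/2/0 2/0/2/1 2/2/2/0 2/2/2/1}
target 0/2/2/0 ∈ {TSO,PSO}

SC:no TSO:yes PSO:yes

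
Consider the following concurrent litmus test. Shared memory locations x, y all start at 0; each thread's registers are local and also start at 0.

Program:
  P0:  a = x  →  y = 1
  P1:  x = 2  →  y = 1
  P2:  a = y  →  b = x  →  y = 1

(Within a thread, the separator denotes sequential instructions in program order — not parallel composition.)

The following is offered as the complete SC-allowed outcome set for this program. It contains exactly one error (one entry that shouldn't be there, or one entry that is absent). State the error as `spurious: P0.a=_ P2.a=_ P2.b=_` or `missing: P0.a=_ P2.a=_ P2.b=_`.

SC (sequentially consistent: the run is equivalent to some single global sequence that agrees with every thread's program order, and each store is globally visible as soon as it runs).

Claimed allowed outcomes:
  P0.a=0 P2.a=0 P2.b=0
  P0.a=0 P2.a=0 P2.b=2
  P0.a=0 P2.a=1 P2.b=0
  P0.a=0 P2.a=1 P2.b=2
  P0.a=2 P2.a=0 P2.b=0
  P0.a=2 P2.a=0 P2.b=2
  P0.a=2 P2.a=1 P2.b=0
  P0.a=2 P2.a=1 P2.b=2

outcome vector order: (P0.a,P2.a,P2.b)
under SC → (0,0,0) (0,0,2) (0,1,0) (0,1,2) (2,0,0) (2,0,2) (2,1,2)
claimed∖SC = {(2,1,0)}

spurious: P0.a=2 P2.a=1 P2.b=0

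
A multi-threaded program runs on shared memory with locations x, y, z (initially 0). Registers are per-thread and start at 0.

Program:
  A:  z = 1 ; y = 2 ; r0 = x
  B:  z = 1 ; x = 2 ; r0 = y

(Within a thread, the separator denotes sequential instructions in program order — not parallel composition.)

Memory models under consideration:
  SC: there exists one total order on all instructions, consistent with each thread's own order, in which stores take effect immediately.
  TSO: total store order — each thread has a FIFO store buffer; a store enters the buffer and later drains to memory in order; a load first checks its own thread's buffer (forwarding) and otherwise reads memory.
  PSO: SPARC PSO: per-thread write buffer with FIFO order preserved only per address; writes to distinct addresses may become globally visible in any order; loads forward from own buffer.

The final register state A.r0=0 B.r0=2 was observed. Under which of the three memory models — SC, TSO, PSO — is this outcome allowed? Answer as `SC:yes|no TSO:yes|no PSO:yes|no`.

SC:yes TSO:yes PSO:yes

outcome vector order: (A.r0,B.r0)
[SC] allowed = {<0 2>, <2 0>, <2 2>}
[TSO] allowed = {<0 0>, <0 2>, <2 0>, <2 2>}
[PSO] allowed = {<0 0>, <0 2>, <2 0>, <2 2>}
target <0 2> ∈ {SC,TSO,PSO}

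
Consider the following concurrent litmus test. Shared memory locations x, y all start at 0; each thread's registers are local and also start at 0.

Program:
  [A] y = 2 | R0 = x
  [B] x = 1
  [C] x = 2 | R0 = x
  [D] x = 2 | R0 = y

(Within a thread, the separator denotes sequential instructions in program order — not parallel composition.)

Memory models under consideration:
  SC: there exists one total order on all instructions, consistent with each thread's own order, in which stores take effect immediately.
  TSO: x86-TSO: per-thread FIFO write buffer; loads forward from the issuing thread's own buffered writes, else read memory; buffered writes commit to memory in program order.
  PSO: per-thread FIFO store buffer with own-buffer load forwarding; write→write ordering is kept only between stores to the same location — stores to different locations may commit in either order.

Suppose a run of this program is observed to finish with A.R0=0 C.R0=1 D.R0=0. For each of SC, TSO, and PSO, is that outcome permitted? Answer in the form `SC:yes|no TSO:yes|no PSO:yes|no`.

outcome vector order: (A.R0,C.R0,D.R0)
SC: 10 outcomes — {<0 1 2>, <0 2 2>, <1 1 0>, <1 1 2>, <1 2 0>, <1 2 2>, <2 1 0>, <2 1 2>, <2 2 0>, <2 2 2>}
TSO: 12 outcomes — {<0 1 0>, <0 1 2>, <0 2 0>, <0 2 2>, <1 1 0>, <1 1 2>, <1 2 0>, <1 2 2>, <2 1 0>, <2 1 2>, <2 2 0>, <2 2 2>}
PSO: 12 outcomes — {<0 1 0>, <0 1 2>, <0 2 0>, <0 2 2>, <1 1 0>, <1 1 2>, <1 2 0>, <1 2 2>, <2 1 0>, <2 1 2>, <2 2 0>, <2 2 2>}
target <0 1 0> ∈ {TSO,PSO}

SC:no TSO:yes PSO:yes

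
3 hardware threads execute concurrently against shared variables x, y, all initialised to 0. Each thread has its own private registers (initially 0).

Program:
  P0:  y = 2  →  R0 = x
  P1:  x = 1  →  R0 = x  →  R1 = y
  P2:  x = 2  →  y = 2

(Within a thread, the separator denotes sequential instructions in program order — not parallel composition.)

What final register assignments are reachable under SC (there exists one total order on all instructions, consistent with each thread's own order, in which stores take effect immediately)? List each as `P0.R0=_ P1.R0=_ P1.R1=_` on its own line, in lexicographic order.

P0.R0=0 P1.R0=1 P1.R1=2
P0.R0=0 P1.R0=2 P1.R1=2
P0.R0=1 P1.R0=1 P1.R1=0
P0.R0=1 P1.R0=1 P1.R1=2
P0.R0=1 P1.R0=2 P1.R1=2
P0.R0=2 P1.R0=1 P1.R1=0
P0.R0=2 P1.R0=1 P1.R1=2
P0.R0=2 P1.R0=2 P1.R1=0
P0.R0=2 P1.R0=2 P1.R1=2

outcome vector order: (P0.R0,P1.R0,P1.R1)
|SC outcomes| = 9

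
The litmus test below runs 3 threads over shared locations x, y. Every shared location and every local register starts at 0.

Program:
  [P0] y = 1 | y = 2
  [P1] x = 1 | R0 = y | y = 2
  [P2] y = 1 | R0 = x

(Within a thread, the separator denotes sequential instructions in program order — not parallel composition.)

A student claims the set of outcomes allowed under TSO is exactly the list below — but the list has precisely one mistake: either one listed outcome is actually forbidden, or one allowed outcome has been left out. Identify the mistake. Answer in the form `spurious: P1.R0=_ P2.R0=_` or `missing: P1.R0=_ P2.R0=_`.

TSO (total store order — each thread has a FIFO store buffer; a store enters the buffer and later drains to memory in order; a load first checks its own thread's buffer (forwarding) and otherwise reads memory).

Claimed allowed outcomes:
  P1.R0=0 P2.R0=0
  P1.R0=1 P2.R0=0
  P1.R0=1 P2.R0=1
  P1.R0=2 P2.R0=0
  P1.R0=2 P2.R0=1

outcome vector order: (P1.R0,P2.R0)
under TSO → 00, 01, 10, 11, 20, 21
TSO∖claimed = {01}

missing: P1.R0=0 P2.R0=1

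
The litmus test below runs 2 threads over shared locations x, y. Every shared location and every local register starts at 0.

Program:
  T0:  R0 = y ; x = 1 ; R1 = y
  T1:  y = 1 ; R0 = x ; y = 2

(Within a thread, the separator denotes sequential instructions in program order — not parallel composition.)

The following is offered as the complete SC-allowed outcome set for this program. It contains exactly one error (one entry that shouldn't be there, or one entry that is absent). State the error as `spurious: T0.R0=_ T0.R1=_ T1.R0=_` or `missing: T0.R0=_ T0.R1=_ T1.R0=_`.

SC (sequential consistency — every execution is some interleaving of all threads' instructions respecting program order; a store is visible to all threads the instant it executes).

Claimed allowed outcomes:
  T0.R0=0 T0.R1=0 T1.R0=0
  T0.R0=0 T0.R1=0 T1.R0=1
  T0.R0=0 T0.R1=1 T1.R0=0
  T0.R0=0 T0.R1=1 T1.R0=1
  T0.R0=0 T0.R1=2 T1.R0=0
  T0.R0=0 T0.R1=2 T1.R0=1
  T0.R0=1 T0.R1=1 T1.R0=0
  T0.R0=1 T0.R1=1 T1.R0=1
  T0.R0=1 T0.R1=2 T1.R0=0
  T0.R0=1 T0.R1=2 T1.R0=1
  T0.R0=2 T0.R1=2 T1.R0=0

spurious: T0.R0=0 T0.R1=0 T1.R0=0

outcome vector order: (T0.R0,T0.R1,T1.R0)
SC: 10 outcomes — {001 010 011 020 021 110 111 120 121 220}
claimed∖SC = {000}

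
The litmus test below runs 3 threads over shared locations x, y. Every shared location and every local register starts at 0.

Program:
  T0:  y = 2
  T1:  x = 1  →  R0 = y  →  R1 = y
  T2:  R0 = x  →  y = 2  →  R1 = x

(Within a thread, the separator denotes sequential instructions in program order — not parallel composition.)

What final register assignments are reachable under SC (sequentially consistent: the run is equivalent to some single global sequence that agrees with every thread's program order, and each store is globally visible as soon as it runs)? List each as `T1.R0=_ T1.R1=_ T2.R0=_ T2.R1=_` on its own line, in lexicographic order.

T1.R0=0 T1.R1=0 T2.R0=0 T2.R1=1
T1.R0=0 T1.R1=0 T2.R0=1 T2.R1=1
T1.R0=0 T1.R1=2 T2.R0=0 T2.R1=1
T1.R0=0 T1.R1=2 T2.R0=1 T2.R1=1
T1.R0=2 T1.R1=2 T2.R0=0 T2.R1=0
T1.R0=2 T1.R1=2 T2.R0=0 T2.R1=1
T1.R0=2 T1.R1=2 T2.R0=1 T2.R1=1

outcome vector order: (T1.R0,T1.R1,T2.R0,T2.R1)
|SC outcomes| = 7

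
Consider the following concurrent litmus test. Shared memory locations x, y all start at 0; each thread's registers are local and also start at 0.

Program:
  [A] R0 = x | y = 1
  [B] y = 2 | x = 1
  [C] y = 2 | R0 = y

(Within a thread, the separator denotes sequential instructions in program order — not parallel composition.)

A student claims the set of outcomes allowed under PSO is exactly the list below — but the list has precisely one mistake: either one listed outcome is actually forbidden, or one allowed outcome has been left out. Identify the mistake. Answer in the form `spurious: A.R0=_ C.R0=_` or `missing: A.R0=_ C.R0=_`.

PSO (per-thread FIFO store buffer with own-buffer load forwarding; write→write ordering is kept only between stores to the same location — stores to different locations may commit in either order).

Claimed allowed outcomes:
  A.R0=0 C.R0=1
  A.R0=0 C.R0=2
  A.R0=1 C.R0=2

missing: A.R0=1 C.R0=1

outcome vector order: (A.R0,C.R0)
under PSO → 0/1 0/2 1/1 1/2
PSO∖claimed = {1/1}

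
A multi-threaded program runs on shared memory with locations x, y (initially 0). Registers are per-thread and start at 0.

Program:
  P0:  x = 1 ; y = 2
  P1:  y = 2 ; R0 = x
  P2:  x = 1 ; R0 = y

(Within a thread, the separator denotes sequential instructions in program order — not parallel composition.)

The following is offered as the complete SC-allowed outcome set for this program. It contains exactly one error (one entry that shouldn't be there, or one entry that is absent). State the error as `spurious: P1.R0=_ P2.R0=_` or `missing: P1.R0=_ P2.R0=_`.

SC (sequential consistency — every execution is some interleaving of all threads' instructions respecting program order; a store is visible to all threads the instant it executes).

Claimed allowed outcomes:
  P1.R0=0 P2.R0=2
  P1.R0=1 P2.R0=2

outcome vector order: (P1.R0,P2.R0)
SC (3): 02 10 12
SC∖claimed = {10}

missing: P1.R0=1 P2.R0=0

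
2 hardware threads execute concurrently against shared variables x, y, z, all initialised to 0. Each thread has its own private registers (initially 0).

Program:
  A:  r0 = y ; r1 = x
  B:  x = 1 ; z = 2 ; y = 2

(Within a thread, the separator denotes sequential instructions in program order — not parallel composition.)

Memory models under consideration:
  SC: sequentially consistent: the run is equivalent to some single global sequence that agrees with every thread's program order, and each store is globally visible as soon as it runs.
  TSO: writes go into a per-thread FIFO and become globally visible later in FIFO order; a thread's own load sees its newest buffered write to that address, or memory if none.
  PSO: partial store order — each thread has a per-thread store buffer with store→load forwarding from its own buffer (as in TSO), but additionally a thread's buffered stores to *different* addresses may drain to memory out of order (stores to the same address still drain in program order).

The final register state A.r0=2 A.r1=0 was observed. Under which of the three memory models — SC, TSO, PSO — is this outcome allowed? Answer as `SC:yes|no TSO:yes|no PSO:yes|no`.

SC:no TSO:no PSO:yes

outcome vector order: (A.r0,A.r1)
SC (3): 0/0 0/1 2/1
TSO (3): 0/0 0/1 2/1
PSO (4): 0/0 0/1 2/0 2/1
target 2/0 ∈ {PSO}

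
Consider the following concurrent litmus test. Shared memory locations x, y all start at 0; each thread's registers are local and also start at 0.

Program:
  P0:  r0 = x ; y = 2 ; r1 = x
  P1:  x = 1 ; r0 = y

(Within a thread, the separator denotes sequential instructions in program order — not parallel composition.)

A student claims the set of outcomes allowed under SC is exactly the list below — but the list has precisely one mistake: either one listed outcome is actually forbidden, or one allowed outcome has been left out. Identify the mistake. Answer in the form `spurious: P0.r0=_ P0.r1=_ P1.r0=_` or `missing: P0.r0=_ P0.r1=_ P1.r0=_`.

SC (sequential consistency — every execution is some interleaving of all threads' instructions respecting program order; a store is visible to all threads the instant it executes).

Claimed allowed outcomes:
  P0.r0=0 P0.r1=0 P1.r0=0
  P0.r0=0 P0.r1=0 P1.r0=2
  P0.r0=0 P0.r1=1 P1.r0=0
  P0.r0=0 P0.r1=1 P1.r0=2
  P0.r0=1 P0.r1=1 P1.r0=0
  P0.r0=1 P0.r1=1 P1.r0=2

outcome vector order: (P0.r0,P0.r1,P1.r0)
under SC → 0/0/2; 0/1/0; 0/1/2; 1/1/0; 1/1/2
claimed∖SC = {0/0/0}

spurious: P0.r0=0 P0.r1=0 P1.r0=0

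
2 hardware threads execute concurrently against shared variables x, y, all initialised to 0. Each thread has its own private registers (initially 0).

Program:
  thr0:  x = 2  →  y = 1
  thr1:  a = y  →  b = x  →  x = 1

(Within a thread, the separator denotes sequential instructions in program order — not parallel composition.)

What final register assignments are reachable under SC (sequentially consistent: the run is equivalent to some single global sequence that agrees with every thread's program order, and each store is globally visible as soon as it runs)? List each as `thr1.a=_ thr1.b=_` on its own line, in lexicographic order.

thr1.a=0 thr1.b=0
thr1.a=0 thr1.b=2
thr1.a=1 thr1.b=2

outcome vector order: (thr1.a,thr1.b)
|SC outcomes| = 3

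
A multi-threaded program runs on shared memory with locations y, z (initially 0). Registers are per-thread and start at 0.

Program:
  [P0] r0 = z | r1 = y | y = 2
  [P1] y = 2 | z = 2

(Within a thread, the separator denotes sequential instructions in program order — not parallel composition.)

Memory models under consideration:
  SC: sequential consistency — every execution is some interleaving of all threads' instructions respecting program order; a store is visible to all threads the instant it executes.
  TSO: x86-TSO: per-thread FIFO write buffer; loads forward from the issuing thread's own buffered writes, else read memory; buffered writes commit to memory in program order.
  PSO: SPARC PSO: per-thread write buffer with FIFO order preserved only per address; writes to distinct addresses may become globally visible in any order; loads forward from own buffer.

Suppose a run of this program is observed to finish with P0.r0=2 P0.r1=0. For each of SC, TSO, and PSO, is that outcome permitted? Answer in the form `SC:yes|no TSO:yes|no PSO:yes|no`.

outcome vector order: (P0.r0,P0.r1)
under SC → 00 02 22
under TSO → 00 02 22
under PSO → 00 02 20 22
target 20 ∈ {PSO}

SC:no TSO:no PSO:yes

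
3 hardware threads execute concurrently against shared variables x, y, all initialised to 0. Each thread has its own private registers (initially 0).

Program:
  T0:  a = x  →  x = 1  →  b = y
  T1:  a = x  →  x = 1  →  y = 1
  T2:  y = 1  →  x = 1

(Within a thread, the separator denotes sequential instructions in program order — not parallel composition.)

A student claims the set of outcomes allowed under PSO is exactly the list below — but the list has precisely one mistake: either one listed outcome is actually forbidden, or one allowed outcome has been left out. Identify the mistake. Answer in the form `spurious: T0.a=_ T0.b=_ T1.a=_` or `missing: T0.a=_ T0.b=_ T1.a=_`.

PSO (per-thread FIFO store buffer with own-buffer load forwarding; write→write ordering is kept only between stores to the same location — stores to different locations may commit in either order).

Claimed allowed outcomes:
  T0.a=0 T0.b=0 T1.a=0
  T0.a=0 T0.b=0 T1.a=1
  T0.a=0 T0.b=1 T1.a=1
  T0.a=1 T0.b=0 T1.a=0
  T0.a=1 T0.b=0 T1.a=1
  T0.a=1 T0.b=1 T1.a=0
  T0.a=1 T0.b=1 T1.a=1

outcome vector order: (T0.a,T0.b,T1.a)
PSO: 8 outcomes — {<0 0 0>, <0 0 1>, <0 1 0>, <0 1 1>, <1 0 0>, <1 0 1>, <1 1 0>, <1 1 1>}
PSO∖claimed = {<0 1 0>}

missing: T0.a=0 T0.b=1 T1.a=0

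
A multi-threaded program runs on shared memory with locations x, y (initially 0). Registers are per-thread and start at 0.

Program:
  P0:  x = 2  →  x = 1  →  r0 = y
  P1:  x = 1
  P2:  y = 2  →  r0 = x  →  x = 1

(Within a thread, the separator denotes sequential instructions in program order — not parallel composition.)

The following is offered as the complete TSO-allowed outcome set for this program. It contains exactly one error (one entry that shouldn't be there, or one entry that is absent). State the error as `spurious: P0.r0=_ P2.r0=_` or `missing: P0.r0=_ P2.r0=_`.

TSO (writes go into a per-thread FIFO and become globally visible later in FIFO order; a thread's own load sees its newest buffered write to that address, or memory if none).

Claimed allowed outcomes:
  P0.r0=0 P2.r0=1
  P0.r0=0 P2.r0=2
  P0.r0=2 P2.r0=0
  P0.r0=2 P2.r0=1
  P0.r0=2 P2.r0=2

outcome vector order: (P0.r0,P2.r0)
TSO (6): <0 0> <0 1> <0 2> <2 0> <2 1> <2 2>
TSO∖claimed = {<0 0>}

missing: P0.r0=0 P2.r0=0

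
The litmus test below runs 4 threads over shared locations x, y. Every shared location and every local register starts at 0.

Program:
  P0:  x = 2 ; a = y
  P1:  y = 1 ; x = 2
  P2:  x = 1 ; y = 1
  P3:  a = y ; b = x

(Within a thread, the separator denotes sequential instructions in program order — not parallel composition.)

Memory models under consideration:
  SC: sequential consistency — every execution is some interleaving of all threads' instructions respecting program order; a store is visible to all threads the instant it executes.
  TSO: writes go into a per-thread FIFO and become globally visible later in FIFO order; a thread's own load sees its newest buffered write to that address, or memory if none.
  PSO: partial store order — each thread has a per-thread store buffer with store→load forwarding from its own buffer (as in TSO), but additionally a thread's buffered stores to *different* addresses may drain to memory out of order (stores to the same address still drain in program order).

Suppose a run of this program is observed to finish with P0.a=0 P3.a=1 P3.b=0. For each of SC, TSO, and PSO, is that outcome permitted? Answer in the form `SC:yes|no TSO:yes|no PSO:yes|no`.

outcome vector order: (P0.a,P3.a,P3.b)
SC (11): <0 0 0> <0 0 1> <0 0 2> <0 1 1> <0 1 2> <1 0 0> <1 0 1> <1 0 2> <1 1 0> <1 1 1> <1 1 2>
TSO (12): <0 0 0> <0 0 1> <0 0 2> <0 1 0> <0 1 1> <0 1 2> <1 0 0> <1 0 1> <1 0 2> <1 1 0> <1 1 1> <1 1 2>
PSO (12): <0 0 0> <0 0 1> <0 0 2> <0 1 0> <0 1 1> <0 1 2> <1 0 0> <1 0 1> <1 0 2> <1 1 0> <1 1 1> <1 1 2>
target <0 1 0> ∈ {TSO,PSO}

SC:no TSO:yes PSO:yes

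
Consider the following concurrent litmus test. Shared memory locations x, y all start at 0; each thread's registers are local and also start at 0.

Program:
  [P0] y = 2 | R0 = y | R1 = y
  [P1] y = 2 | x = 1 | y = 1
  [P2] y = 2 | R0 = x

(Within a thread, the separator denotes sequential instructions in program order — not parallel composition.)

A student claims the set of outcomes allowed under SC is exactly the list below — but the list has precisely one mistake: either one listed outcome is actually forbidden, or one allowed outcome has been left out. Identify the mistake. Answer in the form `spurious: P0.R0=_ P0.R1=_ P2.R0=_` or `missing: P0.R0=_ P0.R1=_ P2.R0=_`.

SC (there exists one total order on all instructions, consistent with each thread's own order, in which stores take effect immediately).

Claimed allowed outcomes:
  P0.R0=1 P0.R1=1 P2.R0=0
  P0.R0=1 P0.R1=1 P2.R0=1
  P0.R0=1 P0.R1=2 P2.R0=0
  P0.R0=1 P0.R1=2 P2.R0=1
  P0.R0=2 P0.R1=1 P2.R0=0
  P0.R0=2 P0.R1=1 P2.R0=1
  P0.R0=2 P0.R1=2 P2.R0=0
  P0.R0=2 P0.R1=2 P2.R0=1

outcome vector order: (P0.R0,P0.R1,P2.R0)
under SC → 1/1/0 1/1/1 1/2/1 2/1/0 2/1/1 2/2/0 2/2/1
claimed∖SC = {1/2/0}

spurious: P0.R0=1 P0.R1=2 P2.R0=0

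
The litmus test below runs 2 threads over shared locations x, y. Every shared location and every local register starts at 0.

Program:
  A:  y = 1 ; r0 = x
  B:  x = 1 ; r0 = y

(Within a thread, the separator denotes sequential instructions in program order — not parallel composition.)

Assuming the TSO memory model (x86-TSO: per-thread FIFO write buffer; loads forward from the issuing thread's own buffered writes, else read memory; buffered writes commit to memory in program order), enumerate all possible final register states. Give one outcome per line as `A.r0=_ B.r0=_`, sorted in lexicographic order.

outcome vector order: (A.r0,B.r0)
|TSO outcomes| = 4

A.r0=0 B.r0=0
A.r0=0 B.r0=1
A.r0=1 B.r0=0
A.r0=1 B.r0=1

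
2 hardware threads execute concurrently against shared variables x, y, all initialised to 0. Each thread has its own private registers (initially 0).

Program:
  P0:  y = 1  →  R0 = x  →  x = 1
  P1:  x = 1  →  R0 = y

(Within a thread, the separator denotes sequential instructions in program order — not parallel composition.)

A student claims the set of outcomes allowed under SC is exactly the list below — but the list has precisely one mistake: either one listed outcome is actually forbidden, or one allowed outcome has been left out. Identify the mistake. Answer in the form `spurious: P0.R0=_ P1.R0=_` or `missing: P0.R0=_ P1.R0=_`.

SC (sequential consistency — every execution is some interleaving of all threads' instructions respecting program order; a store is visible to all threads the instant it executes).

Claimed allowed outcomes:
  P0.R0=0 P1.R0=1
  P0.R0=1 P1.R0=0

outcome vector order: (P0.R0,P1.R0)
SC: 3 outcomes — {01 10 11}
SC∖claimed = {11}

missing: P0.R0=1 P1.R0=1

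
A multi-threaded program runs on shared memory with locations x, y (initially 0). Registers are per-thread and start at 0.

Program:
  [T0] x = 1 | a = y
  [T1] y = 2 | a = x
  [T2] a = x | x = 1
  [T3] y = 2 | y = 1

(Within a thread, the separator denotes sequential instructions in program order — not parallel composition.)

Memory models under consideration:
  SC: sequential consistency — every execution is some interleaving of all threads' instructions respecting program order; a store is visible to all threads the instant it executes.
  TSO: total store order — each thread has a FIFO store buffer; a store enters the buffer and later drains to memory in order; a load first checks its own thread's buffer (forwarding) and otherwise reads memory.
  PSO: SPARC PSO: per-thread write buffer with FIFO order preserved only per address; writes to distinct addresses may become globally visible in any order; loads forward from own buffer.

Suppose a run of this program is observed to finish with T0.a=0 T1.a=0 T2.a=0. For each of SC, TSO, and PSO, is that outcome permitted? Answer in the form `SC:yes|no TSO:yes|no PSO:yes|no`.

outcome vector order: (T0.a,T1.a,T2.a)
SC (10): <0 1 0> <0 1 1> <1 0 0> <1 0 1> <1 1 0> <1 1 1> <2 0 0> <2 0 1> <2 1 0> <2 1 1>
TSO (12): <0 0 0> <0 0 1> <0 1 0> <0 1 1> <1 0 0> <1 0 1> <1 1 0> <1 1 1> <2 0 0> <2 0 1> <2 1 0> <2 1 1>
PSO (12): <0 0 0> <0 0 1> <0 1 0> <0 1 1> <1 0 0> <1 0 1> <1 1 0> <1 1 1> <2 0 0> <2 0 1> <2 1 0> <2 1 1>
target <0 0 0> ∈ {TSO,PSO}

SC:no TSO:yes PSO:yes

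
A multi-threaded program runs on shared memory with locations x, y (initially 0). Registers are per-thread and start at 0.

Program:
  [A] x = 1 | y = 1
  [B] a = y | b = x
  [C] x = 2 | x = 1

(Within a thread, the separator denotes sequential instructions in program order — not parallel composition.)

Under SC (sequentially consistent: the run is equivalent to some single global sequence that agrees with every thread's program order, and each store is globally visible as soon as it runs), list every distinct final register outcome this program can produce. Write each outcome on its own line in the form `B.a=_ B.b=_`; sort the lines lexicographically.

outcome vector order: (B.a,B.b)
|SC outcomes| = 5

B.a=0 B.b=0
B.a=0 B.b=1
B.a=0 B.b=2
B.a=1 B.b=1
B.a=1 B.b=2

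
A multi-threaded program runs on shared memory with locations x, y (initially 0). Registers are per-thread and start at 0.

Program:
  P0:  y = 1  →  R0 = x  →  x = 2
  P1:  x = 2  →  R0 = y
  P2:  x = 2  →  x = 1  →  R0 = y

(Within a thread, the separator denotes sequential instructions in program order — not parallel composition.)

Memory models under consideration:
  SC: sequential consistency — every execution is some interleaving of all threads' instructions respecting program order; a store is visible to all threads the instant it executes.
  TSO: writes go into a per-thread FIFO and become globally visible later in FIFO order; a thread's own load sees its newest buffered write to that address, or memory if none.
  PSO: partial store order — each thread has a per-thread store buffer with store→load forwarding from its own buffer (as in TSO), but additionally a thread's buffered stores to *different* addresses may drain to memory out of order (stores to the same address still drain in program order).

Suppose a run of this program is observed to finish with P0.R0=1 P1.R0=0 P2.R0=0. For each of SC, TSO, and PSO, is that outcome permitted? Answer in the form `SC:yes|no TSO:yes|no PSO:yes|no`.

outcome vector order: (P0.R0,P1.R0,P2.R0)
SC: 9 outcomes — {<0 1 1>; <1 0 0>; <1 0 1>; <1 1 0>; <1 1 1>; <2 0 0>; <2 0 1>; <2 1 0>; <2 1 1>}
TSO: 12 outcomes — {<0 0 0>; <0 0 1>; <0 1 0>; <0 1 1>; <1 0 0>; <1 0 1>; <1 1 0>; <1 1 1>; <2 0 0>; <2 0 1>; <2 1 0>; <2 1 1>}
PSO: 12 outcomes — {<0 0 0>; <0 0 1>; <0 1 0>; <0 1 1>; <1 0 0>; <1 0 1>; <1 1 0>; <1 1 1>; <2 0 0>; <2 0 1>; <2 1 0>; <2 1 1>}
target <1 0 0> ∈ {SC,TSO,PSO}

SC:yes TSO:yes PSO:yes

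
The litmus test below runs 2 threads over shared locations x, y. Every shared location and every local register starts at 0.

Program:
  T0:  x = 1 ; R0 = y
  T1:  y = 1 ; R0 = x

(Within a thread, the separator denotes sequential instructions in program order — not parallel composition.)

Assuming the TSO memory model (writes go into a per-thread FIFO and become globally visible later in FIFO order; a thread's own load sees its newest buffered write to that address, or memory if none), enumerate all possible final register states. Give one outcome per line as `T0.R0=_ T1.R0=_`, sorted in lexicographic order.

outcome vector order: (T0.R0,T1.R0)
|TSO outcomes| = 4

T0.R0=0 T1.R0=0
T0.R0=0 T1.R0=1
T0.R0=1 T1.R0=0
T0.R0=1 T1.R0=1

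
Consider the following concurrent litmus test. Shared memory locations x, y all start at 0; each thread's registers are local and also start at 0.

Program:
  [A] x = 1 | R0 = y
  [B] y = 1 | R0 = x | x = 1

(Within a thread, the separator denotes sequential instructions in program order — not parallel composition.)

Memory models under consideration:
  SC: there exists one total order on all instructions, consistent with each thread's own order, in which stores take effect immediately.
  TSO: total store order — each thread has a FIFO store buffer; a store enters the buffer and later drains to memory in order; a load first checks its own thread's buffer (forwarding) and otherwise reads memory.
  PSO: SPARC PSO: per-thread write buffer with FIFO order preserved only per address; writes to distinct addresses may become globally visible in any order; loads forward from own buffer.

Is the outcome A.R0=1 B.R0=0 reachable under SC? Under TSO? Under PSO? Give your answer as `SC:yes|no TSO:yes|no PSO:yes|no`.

outcome vector order: (A.R0,B.R0)
SC: 3 outcomes — {01 10 11}
TSO: 4 outcomes — {00 01 10 11}
PSO: 4 outcomes — {00 01 10 11}
target 10 ∈ {SC,TSO,PSO}

SC:yes TSO:yes PSO:yes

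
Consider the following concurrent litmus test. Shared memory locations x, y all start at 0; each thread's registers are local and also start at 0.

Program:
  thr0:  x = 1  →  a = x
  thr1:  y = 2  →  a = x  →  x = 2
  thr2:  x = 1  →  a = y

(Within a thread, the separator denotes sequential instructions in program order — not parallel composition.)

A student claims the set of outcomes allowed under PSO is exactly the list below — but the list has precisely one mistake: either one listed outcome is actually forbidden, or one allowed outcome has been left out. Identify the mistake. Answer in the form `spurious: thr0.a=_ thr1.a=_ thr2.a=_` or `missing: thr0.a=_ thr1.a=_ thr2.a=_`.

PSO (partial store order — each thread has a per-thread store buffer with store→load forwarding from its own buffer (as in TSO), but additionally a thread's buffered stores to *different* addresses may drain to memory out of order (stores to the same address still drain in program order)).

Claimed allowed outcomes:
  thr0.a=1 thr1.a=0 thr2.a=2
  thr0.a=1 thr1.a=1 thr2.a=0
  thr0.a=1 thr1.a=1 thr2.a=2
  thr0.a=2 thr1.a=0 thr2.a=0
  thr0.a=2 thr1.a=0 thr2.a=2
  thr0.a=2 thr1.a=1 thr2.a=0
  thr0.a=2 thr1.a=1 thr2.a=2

missing: thr0.a=1 thr1.a=0 thr2.a=0

outcome vector order: (thr0.a,thr1.a,thr2.a)
under PSO → 1/0/0; 1/0/2; 1/1/0; 1/1/2; 2/0/0; 2/0/2; 2/1/0; 2/1/2
PSO∖claimed = {1/0/0}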